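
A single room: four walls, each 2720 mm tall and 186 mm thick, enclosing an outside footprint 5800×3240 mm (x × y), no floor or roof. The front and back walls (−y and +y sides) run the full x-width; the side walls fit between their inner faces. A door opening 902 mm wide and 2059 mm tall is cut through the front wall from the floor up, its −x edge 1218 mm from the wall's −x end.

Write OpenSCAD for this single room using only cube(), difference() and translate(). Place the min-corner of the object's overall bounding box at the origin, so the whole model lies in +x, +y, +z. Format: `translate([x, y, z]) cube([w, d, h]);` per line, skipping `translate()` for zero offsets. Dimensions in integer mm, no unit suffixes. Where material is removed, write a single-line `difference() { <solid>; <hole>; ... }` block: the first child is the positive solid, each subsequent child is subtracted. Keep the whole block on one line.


difference() { cube([5800, 186, 2720]); translate([1218, 0, 0]) cube([902, 186, 2059]); }
translate([0, 3054, 0]) cube([5800, 186, 2720]);
translate([0, 186, 0]) cube([186, 2868, 2720]);
translate([5614, 186, 0]) cube([186, 2868, 2720]);


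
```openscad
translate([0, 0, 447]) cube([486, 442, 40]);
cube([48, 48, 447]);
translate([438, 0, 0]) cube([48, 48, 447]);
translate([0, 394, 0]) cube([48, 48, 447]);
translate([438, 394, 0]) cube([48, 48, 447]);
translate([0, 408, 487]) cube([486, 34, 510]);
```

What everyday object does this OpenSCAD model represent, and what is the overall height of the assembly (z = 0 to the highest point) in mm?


A chair. The overall height is 997 mm.

A slab on four corner posts with a tall panel at the back — a chair. The seat slab sits at z = 447 with thickness 40, and the 510 mm backrest starts at the seat top, so the overall height is 447 + 40 + 510 = 997 mm.


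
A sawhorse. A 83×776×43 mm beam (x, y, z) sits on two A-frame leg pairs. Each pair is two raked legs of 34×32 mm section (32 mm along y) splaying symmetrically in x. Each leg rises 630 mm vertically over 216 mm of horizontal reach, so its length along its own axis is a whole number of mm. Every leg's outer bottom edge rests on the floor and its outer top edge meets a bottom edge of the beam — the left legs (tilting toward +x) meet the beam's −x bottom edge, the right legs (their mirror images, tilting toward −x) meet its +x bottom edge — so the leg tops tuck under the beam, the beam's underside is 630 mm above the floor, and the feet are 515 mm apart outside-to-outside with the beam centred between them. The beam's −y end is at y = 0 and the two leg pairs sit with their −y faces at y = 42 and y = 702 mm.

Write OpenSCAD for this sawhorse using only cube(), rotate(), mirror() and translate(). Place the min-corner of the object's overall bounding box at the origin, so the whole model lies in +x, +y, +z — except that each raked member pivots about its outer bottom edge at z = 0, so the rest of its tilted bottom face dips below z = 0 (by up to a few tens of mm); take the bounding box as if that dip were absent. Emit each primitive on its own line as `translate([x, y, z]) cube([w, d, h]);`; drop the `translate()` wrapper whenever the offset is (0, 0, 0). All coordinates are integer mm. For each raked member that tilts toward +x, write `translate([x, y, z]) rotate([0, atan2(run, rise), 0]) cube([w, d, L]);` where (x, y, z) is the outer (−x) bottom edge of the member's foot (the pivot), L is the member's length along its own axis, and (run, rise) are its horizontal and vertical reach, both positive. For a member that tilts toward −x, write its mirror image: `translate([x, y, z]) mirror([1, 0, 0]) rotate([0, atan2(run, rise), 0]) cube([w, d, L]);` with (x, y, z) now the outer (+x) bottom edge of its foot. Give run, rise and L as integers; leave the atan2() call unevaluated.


// leg length = √(216² + 630²) = 666
// right-leg outer foot x = 2·216 + 83 = 515
// beam min-corner = (216, 0, 630)
translate([216, 0, 630]) cube([83, 776, 43]);
translate([0, 42, 0]) rotate([0, atan2(216, 630), 0]) cube([34, 32, 666]);
translate([515, 42, 0]) mirror([1, 0, 0]) rotate([0, atan2(216, 630), 0]) cube([34, 32, 666]);
translate([0, 702, 0]) rotate([0, atan2(216, 630), 0]) cube([34, 32, 666]);
translate([515, 702, 0]) mirror([1, 0, 0]) rotate([0, atan2(216, 630), 0]) cube([34, 32, 666]);


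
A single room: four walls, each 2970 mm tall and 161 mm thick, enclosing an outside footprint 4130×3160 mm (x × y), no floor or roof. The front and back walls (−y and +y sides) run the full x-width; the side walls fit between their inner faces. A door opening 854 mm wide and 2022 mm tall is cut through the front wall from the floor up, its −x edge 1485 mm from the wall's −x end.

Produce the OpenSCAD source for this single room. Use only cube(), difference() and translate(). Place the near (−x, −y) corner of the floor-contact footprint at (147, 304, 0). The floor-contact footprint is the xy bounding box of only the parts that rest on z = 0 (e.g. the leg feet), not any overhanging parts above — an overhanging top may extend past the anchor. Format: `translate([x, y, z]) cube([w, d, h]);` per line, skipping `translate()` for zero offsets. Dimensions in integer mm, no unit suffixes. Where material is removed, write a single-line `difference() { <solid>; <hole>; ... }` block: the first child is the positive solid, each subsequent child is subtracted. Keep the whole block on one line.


difference() { translate([147, 304, 0]) cube([4130, 161, 2970]); translate([1632, 304, 0]) cube([854, 161, 2022]); }
translate([147, 3303, 0]) cube([4130, 161, 2970]);
translate([147, 465, 0]) cube([161, 2838, 2970]);
translate([4116, 465, 0]) cube([161, 2838, 2970]);


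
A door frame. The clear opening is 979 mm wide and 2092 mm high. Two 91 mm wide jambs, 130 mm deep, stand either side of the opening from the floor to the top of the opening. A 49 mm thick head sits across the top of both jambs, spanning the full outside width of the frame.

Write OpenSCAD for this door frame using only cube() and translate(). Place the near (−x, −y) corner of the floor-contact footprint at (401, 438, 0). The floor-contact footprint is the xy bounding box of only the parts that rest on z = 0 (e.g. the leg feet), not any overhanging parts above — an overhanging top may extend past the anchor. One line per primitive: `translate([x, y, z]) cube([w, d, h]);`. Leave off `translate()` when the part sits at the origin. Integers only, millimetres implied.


translate([401, 438, 0]) cube([91, 130, 2092]);
translate([1471, 438, 0]) cube([91, 130, 2092]);
translate([401, 438, 2092]) cube([1161, 130, 49]);


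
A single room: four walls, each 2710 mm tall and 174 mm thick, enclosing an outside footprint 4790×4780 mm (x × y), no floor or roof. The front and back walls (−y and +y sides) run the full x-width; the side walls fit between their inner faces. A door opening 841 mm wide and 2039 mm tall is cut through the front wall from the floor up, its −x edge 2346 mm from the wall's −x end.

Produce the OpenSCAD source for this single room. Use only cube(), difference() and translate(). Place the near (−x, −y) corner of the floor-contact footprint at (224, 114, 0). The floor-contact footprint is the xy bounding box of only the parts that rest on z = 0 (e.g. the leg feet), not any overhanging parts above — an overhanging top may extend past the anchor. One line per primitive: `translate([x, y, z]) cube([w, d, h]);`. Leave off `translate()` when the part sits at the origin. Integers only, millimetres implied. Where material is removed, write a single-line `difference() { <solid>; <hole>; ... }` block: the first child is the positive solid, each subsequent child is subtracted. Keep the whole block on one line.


difference() { translate([224, 114, 0]) cube([4790, 174, 2710]); translate([2570, 114, 0]) cube([841, 174, 2039]); }
translate([224, 4720, 0]) cube([4790, 174, 2710]);
translate([224, 288, 0]) cube([174, 4432, 2710]);
translate([4840, 288, 0]) cube([174, 4432, 2710]);


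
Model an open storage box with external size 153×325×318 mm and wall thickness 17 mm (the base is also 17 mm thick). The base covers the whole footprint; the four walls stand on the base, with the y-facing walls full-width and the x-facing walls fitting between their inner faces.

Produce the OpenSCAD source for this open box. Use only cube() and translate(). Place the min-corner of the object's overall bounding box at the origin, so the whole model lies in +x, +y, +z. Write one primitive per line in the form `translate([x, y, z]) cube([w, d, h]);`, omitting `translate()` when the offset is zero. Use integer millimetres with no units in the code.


cube([153, 325, 17]);
translate([0, 0, 17]) cube([153, 17, 301]);
translate([0, 308, 17]) cube([153, 17, 301]);
translate([0, 17, 17]) cube([17, 291, 301]);
translate([136, 17, 17]) cube([17, 291, 301]);


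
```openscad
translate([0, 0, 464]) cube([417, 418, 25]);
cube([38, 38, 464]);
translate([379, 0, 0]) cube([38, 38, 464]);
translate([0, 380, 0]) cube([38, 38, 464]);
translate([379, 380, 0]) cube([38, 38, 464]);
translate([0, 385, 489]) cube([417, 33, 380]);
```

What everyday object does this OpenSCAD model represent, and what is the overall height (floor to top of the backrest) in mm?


A chair. The overall height is 869 mm.

A slab on four corner posts with a tall panel at the back — a chair. The seat slab sits at z = 464 with thickness 25, and the 380 mm backrest starts at the seat top, so the overall height is 464 + 25 + 380 = 869 mm.


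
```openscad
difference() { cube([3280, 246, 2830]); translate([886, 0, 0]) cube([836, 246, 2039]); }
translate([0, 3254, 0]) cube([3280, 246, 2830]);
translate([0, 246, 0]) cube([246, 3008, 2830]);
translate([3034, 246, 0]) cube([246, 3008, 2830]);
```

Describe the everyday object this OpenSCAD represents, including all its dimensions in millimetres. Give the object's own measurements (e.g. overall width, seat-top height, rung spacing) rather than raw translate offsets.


A single room: four walls, each 2830 mm tall and 246 mm thick, enclosing an outside footprint 3280×3500 mm (x × y), no floor or roof. The front and back walls (−y and +y sides) run the full x-width; the side walls fit between their inner faces. A door opening 836 mm wide and 2039 mm tall is cut through the front wall from the floor up, its −x edge 886 mm from the wall's −x end.


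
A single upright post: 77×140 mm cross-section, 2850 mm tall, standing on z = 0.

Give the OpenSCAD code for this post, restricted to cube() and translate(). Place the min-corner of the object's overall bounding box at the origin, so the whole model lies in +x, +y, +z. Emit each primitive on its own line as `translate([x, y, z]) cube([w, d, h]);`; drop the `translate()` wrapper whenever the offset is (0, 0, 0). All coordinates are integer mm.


cube([77, 140, 2850]);


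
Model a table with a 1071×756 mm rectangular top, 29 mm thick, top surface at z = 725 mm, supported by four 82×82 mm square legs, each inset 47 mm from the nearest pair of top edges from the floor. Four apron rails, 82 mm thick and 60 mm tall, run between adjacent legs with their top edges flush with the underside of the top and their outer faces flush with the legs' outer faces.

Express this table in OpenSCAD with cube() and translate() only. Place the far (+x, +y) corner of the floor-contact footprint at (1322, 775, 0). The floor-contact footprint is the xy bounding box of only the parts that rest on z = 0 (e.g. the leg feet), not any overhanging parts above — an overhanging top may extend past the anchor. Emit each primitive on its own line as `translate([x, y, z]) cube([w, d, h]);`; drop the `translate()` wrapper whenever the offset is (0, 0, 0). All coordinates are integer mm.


translate([298, 66, 696]) cube([1071, 756, 29]);
translate([345, 113, 0]) cube([82, 82, 696]);
translate([1240, 113, 0]) cube([82, 82, 696]);
translate([345, 693, 0]) cube([82, 82, 696]);
translate([1240, 693, 0]) cube([82, 82, 696]);
translate([427, 113, 636]) cube([813, 82, 60]);
translate([427, 693, 636]) cube([813, 82, 60]);
translate([345, 195, 636]) cube([82, 498, 60]);
translate([1240, 195, 636]) cube([82, 498, 60]);


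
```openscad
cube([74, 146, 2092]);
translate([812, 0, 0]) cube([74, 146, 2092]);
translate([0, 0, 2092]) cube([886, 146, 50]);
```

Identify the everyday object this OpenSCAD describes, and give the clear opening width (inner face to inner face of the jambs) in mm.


A door frame. The clear opening width is 738 mm.

Two 2092 mm tall posts with a header on top — a door frame. The left jamb is 74 mm wide at x = 0; the right jamb starts at x = 812. The clear opening is 812 − 74 = 738 mm.


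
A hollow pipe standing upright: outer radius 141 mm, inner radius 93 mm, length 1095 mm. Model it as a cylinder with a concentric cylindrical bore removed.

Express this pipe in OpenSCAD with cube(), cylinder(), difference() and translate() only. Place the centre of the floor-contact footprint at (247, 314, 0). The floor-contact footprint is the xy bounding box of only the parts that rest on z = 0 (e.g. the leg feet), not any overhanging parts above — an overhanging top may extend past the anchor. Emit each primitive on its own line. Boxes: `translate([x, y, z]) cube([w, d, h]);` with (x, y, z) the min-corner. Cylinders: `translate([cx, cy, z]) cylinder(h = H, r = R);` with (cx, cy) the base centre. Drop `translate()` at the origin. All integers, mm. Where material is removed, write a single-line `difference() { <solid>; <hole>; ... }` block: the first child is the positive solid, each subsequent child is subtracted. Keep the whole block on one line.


difference() { translate([247, 314, 0]) cylinder(h = 1095, r = 141); translate([247, 314, 0]) cylinder(h = 1095, r = 93); }


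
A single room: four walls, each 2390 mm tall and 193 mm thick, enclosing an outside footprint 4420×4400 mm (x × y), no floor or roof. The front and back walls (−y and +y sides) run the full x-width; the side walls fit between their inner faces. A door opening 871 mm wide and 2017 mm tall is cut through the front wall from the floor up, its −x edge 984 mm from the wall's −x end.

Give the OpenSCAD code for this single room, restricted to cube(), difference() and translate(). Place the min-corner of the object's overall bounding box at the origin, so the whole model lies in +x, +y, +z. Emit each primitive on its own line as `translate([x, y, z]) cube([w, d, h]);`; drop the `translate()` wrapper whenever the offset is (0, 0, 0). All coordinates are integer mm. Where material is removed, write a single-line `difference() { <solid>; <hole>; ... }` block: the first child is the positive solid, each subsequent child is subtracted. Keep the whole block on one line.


difference() { cube([4420, 193, 2390]); translate([984, 0, 0]) cube([871, 193, 2017]); }
translate([0, 4207, 0]) cube([4420, 193, 2390]);
translate([0, 193, 0]) cube([193, 4014, 2390]);
translate([4227, 193, 0]) cube([193, 4014, 2390]);


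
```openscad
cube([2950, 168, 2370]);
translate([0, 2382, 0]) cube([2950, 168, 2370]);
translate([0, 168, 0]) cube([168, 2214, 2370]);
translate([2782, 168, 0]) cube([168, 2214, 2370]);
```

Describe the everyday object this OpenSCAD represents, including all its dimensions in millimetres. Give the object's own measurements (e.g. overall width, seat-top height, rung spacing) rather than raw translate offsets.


The wall frame of a small rectangular building: four walls, each 2370 mm tall and 168 mm thick, enclosing a footprint 2950 mm (x) by 2550 mm (y) outside-to-outside, with no floor or roof. The front and back walls (the −y and +y sides) span the full width; the two side walls fit between them.


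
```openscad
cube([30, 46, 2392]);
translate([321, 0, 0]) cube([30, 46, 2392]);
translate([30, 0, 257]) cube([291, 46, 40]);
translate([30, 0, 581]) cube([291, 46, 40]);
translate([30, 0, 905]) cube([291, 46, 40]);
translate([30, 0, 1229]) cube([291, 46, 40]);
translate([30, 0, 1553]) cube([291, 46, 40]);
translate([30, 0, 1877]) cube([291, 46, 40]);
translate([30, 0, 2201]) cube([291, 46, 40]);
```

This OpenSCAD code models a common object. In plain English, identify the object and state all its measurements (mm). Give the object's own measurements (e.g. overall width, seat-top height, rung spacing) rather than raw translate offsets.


A straight ladder. Two 30×46 mm vertical rails, 2392 mm tall, stand 351 mm apart (outside-to-outside) with their front faces coplanar on the −y side. 7 rungs, each 46 mm deep and 40 mm tall, span between the inner faces of the rails, front faces flush with the rails. The lowest rung's underside is at z = 257 mm and rungs are spaced 324 mm apart (underside to underside).


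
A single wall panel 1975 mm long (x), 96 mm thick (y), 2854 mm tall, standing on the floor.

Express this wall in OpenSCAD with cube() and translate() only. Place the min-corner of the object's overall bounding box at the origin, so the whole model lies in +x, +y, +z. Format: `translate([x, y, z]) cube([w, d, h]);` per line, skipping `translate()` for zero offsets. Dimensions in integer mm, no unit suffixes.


cube([1975, 96, 2854]);


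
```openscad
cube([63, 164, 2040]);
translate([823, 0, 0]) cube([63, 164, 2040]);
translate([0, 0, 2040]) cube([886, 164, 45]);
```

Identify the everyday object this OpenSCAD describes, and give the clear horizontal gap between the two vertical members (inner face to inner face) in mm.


A door frame. The clear opening width is 760 mm.

Two 2040 mm tall posts with a header on top — a door frame. The left jamb is 63 mm wide at x = 0; the right jamb starts at x = 823. The clear opening is 823 − 63 = 760 mm.


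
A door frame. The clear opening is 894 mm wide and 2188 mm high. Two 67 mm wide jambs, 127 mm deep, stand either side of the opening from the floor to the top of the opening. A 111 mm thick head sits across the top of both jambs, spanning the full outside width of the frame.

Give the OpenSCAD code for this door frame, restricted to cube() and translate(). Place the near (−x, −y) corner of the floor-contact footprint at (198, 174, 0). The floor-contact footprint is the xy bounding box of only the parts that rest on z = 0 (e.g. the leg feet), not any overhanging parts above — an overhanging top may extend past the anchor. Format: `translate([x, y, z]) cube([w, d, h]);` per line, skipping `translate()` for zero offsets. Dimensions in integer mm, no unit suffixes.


translate([198, 174, 0]) cube([67, 127, 2188]);
translate([1159, 174, 0]) cube([67, 127, 2188]);
translate([198, 174, 2188]) cube([1028, 127, 111]);


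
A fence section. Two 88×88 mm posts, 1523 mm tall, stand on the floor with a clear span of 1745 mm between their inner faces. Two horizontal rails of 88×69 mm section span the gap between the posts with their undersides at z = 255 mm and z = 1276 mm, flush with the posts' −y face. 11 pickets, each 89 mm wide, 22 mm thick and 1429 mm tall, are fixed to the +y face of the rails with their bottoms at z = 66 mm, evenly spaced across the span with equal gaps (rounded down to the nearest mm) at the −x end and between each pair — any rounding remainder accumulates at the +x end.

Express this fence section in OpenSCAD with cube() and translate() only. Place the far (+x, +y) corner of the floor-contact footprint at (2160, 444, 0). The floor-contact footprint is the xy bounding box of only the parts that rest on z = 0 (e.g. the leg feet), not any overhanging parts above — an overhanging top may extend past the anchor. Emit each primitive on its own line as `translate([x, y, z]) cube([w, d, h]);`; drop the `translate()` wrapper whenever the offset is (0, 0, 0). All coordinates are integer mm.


translate([239, 356, 0]) cube([88, 88, 1523]);
translate([2072, 356, 0]) cube([88, 88, 1523]);
translate([327, 356, 255]) cube([1745, 88, 69]);
translate([327, 356, 1276]) cube([1745, 88, 69]);
translate([390, 444, 66]) cube([89, 22, 1429]);
translate([542, 444, 66]) cube([89, 22, 1429]);
translate([694, 444, 66]) cube([89, 22, 1429]);
translate([846, 444, 66]) cube([89, 22, 1429]);
translate([998, 444, 66]) cube([89, 22, 1429]);
translate([1150, 444, 66]) cube([89, 22, 1429]);
translate([1302, 444, 66]) cube([89, 22, 1429]);
translate([1454, 444, 66]) cube([89, 22, 1429]);
translate([1606, 444, 66]) cube([89, 22, 1429]);
translate([1758, 444, 66]) cube([89, 22, 1429]);
translate([1910, 444, 66]) cube([89, 22, 1429]);


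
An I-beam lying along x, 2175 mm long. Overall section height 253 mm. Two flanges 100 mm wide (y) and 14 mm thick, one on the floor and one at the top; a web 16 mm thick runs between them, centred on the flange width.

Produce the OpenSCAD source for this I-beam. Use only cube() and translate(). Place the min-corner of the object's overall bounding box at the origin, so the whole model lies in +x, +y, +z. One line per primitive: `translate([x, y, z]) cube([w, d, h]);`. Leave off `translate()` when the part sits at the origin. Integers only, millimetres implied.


cube([2175, 100, 14]);
translate([0, 42, 14]) cube([2175, 16, 225]);
translate([0, 0, 239]) cube([2175, 100, 14]);


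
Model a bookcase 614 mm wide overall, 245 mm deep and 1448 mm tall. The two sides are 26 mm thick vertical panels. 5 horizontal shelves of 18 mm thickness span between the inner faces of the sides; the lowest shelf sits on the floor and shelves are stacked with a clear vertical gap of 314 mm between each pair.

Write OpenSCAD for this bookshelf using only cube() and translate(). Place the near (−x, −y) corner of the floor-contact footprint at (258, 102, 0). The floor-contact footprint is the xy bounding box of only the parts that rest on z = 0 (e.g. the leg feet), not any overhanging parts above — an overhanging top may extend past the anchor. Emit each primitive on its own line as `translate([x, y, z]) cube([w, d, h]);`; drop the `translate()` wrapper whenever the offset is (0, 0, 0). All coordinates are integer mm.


translate([258, 102, 0]) cube([26, 245, 1448]);
translate([846, 102, 0]) cube([26, 245, 1448]);
translate([284, 102, 0]) cube([562, 245, 18]);
translate([284, 102, 332]) cube([562, 245, 18]);
translate([284, 102, 664]) cube([562, 245, 18]);
translate([284, 102, 996]) cube([562, 245, 18]);
translate([284, 102, 1328]) cube([562, 245, 18]);


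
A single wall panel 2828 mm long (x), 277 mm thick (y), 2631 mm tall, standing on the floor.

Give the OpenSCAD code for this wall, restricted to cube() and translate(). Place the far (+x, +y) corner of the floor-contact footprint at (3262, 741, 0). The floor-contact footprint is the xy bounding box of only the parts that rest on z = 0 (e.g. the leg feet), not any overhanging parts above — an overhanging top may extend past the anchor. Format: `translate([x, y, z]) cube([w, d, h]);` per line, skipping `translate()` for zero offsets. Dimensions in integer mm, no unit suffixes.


translate([434, 464, 0]) cube([2828, 277, 2631]);


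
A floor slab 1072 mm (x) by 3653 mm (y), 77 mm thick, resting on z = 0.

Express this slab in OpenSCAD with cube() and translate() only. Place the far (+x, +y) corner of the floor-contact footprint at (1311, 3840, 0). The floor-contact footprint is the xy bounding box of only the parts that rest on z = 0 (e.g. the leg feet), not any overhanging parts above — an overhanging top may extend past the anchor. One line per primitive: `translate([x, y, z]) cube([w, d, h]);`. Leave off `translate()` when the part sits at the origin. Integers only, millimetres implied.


translate([239, 187, 0]) cube([1072, 3653, 77]);


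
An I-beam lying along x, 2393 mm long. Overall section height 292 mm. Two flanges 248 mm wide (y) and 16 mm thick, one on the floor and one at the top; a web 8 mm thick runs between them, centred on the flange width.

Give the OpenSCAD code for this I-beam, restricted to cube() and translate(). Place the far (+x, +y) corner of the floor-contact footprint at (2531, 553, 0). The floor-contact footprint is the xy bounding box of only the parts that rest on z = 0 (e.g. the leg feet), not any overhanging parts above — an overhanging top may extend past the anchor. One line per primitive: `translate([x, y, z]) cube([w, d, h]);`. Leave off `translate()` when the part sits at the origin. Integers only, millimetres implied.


translate([138, 305, 0]) cube([2393, 248, 16]);
translate([138, 425, 16]) cube([2393, 8, 260]);
translate([138, 305, 276]) cube([2393, 248, 16]);


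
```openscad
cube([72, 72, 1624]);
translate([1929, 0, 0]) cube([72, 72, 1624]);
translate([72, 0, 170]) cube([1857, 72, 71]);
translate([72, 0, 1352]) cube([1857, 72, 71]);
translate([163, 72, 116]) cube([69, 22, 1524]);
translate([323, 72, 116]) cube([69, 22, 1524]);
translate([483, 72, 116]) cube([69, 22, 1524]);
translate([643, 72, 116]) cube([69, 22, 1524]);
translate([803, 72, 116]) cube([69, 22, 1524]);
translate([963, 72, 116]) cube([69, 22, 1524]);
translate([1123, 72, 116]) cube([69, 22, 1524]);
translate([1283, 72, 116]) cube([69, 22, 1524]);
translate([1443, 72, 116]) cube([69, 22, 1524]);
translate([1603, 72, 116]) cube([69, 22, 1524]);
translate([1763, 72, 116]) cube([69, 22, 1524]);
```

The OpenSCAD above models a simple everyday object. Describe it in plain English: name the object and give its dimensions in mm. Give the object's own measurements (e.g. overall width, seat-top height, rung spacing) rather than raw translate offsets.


A fence section. Two 72×72 mm posts, 1624 mm tall, stand on the floor with a clear span of 1857 mm between their inner faces. Two horizontal rails of 72×71 mm section span the gap between the posts with their undersides at z = 170 mm and z = 1352 mm, flush with the posts' −y face. 11 pickets, each 69 mm wide, 22 mm thick and 1524 mm tall, are fixed to the +y face of the rails with their bottoms at z = 116 mm, spaced across the span with a 91 mm gap after the −x post and between neighbouring pickets, with 97 mm left before the +x post.


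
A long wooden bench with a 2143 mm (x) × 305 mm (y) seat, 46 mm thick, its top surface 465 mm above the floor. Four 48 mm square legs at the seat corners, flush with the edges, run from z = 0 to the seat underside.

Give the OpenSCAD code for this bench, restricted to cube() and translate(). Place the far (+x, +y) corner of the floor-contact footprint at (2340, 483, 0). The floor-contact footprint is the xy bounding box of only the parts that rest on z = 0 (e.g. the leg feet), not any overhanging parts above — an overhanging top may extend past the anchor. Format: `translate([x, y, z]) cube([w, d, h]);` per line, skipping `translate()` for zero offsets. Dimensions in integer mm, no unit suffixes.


// leg_h = 465 − 46 = 419
translate([197, 178, 419]) cube([2143, 305, 46]);
translate([197, 178, 0]) cube([48, 48, 419]);
translate([197, 435, 0]) cube([48, 48, 419]);
translate([2292, 178, 0]) cube([48, 48, 419]);
translate([2292, 435, 0]) cube([48, 48, 419]);


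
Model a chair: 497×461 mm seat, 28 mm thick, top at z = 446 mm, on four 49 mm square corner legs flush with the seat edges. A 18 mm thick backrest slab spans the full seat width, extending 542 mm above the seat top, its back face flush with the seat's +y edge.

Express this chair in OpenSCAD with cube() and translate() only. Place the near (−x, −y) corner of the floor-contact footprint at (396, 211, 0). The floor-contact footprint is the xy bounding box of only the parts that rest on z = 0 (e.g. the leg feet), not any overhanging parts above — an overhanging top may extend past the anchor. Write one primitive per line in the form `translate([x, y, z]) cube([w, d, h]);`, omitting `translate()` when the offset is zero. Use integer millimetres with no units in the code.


// leg_h = 446 - 28 = 418
translate([396, 211, 418]) cube([497, 461, 28]);
translate([396, 211, 0]) cube([49, 49, 418]);
translate([844, 211, 0]) cube([49, 49, 418]);
translate([396, 623, 0]) cube([49, 49, 418]);
translate([844, 623, 0]) cube([49, 49, 418]);
translate([396, 654, 446]) cube([497, 18, 542]);


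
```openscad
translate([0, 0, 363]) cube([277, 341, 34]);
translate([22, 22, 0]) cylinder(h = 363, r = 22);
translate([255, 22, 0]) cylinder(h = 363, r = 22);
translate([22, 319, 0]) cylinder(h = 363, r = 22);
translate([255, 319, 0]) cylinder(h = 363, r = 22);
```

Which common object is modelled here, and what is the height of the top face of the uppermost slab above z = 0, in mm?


A stool. The seat height is 397 mm.

A 277×341×34 slab at z = 363 on four corner cylinders — a stool. The seat top is 363 + 34 = 397 mm.


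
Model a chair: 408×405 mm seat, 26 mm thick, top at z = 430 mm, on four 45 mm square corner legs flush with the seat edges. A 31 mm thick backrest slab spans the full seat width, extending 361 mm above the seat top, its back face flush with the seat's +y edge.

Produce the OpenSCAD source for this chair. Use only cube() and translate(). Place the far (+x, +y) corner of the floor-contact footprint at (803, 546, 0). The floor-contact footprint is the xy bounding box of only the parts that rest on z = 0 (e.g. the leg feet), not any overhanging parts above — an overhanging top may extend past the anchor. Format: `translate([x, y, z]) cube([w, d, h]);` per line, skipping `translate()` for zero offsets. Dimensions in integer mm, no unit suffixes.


translate([395, 141, 404]) cube([408, 405, 26]);
translate([395, 141, 0]) cube([45, 45, 404]);
translate([758, 141, 0]) cube([45, 45, 404]);
translate([395, 501, 0]) cube([45, 45, 404]);
translate([758, 501, 0]) cube([45, 45, 404]);
translate([395, 515, 430]) cube([408, 31, 361]);


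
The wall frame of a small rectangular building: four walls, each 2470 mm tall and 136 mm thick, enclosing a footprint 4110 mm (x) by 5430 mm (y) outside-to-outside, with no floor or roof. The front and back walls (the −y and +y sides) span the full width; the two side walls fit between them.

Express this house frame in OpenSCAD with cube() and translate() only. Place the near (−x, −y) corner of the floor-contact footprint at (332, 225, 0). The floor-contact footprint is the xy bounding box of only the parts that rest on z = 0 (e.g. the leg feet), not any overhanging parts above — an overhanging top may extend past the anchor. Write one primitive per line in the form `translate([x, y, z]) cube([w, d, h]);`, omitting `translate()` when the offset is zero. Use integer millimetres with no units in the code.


translate([332, 225, 0]) cube([4110, 136, 2470]);
translate([332, 5519, 0]) cube([4110, 136, 2470]);
translate([332, 361, 0]) cube([136, 5158, 2470]);
translate([4306, 361, 0]) cube([136, 5158, 2470]);


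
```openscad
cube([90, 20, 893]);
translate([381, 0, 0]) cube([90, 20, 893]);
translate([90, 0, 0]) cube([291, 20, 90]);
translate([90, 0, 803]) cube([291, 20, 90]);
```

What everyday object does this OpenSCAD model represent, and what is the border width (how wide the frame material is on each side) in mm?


A picture frame. The border width is 90 mm.

Four thin pieces enclosing a rectangular opening — a picture frame. The two full-height stiles are 893 mm tall; the top rail sits at z = 803 and is 90 mm tall, so the border above the opening is 893 − 803 = 90 mm, matching the stile x-width.


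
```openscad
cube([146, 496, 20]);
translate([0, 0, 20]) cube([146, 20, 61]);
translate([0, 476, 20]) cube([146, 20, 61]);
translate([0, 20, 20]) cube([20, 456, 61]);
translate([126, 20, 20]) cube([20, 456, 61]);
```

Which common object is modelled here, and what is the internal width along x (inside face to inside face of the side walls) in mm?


An open box. The internal width is 106 mm.

A 146×496 base slab with four walls standing on it — an open box. The base is 146 mm wide and the walls are 20 mm thick, so the internal width is 146 − 2 × 20 = 106 mm.


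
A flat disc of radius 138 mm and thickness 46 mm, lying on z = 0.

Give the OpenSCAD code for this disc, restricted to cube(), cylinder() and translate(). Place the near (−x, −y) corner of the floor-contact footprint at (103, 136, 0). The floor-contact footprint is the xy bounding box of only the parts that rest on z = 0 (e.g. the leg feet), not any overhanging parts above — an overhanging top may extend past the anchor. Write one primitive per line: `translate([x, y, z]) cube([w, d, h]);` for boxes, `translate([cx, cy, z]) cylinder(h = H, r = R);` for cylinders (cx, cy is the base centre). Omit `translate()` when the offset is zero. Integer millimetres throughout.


translate([241, 274, 0]) cylinder(h = 46, r = 138);


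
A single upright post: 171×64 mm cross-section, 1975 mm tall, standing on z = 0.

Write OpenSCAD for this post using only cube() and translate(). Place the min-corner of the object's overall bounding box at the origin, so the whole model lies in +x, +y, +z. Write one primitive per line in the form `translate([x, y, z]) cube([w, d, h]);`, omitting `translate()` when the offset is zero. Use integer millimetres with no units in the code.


cube([171, 64, 1975]);


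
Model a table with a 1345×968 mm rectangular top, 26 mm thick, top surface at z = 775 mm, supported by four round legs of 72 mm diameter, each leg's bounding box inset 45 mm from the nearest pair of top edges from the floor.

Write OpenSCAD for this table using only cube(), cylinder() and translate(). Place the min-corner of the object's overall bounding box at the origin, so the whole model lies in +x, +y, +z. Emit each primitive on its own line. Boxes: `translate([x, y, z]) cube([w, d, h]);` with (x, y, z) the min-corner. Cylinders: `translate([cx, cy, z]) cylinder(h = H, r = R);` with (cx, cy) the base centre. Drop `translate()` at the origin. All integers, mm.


translate([0, 0, 749]) cube([1345, 968, 26]);
translate([81, 81, 0]) cylinder(h = 749, r = 36);
translate([1264, 81, 0]) cylinder(h = 749, r = 36);
translate([81, 887, 0]) cylinder(h = 749, r = 36);
translate([1264, 887, 0]) cylinder(h = 749, r = 36);


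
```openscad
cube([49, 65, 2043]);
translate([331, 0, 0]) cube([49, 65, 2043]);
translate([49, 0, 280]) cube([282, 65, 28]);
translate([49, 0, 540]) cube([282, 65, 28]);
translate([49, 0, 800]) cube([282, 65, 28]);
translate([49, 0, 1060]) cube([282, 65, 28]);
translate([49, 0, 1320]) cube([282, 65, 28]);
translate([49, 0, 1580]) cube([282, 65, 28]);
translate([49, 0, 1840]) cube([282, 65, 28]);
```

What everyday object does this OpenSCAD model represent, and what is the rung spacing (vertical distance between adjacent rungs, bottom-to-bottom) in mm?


A ladder. The rung spacing is 260 mm.

Two tall 49×65 posts with 7 short bars between them — a ladder. Adjacent rungs sit at z = 280 and z = 540, so the spacing is 540 − 280 = 260 mm.


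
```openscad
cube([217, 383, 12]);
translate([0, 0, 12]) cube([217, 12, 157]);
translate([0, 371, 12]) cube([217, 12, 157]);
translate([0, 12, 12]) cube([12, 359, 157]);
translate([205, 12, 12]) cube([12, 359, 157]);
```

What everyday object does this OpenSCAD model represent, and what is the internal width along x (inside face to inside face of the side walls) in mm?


An open box. The internal width is 193 mm.

A 217×383 base slab with four walls standing on it — an open box. The base is 217 mm wide and the walls are 12 mm thick, so the internal width is 217 − 2 × 12 = 193 mm.


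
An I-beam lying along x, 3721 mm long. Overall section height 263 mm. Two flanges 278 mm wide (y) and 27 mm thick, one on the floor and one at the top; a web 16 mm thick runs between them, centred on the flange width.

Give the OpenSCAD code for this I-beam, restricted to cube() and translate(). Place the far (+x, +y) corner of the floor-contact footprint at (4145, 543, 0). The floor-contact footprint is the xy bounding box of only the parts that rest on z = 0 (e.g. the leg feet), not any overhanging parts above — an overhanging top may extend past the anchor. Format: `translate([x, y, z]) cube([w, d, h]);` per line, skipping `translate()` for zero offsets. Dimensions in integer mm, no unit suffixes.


translate([424, 265, 0]) cube([3721, 278, 27]);
translate([424, 396, 27]) cube([3721, 16, 209]);
translate([424, 265, 236]) cube([3721, 278, 27]);


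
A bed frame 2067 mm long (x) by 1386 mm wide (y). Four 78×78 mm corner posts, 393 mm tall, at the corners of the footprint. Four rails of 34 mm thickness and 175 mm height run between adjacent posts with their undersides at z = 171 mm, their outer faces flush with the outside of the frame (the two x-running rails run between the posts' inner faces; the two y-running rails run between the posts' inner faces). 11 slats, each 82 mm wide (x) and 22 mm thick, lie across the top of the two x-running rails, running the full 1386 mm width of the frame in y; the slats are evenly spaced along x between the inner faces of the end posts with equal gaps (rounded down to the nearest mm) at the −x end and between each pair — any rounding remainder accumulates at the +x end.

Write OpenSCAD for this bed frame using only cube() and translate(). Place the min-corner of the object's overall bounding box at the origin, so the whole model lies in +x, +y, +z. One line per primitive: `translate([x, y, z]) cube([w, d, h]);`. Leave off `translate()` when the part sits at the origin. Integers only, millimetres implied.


cube([78, 78, 393]);
translate([0, 1308, 0]) cube([78, 78, 393]);
translate([1989, 0, 0]) cube([78, 78, 393]);
translate([1989, 1308, 0]) cube([78, 78, 393]);
translate([78, 0, 171]) cube([1911, 34, 175]);
translate([78, 1352, 171]) cube([1911, 34, 175]);
translate([0, 78, 171]) cube([34, 1230, 175]);
translate([2033, 78, 171]) cube([34, 1230, 175]);
translate([162, 0, 346]) cube([82, 1386, 22]);
translate([328, 0, 346]) cube([82, 1386, 22]);
translate([494, 0, 346]) cube([82, 1386, 22]);
translate([660, 0, 346]) cube([82, 1386, 22]);
translate([826, 0, 346]) cube([82, 1386, 22]);
translate([992, 0, 346]) cube([82, 1386, 22]);
translate([1158, 0, 346]) cube([82, 1386, 22]);
translate([1324, 0, 346]) cube([82, 1386, 22]);
translate([1490, 0, 346]) cube([82, 1386, 22]);
translate([1656, 0, 346]) cube([82, 1386, 22]);
translate([1822, 0, 346]) cube([82, 1386, 22]);


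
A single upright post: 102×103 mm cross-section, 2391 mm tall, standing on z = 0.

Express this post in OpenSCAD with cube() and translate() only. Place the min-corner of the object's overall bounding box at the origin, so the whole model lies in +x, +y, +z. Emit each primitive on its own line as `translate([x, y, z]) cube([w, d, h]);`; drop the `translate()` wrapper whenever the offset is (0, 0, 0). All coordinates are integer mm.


cube([102, 103, 2391]);


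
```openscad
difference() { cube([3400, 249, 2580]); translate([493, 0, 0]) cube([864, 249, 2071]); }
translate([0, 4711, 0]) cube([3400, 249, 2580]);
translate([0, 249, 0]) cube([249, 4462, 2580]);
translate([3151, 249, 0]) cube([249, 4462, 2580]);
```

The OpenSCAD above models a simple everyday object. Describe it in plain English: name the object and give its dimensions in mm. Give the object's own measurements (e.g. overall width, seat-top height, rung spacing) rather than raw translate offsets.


A single room: four walls, each 2580 mm tall and 249 mm thick, enclosing an outside footprint 3400×4960 mm (x × y), no floor or roof. The front and back walls (−y and +y sides) run the full x-width; the side walls fit between their inner faces. A door opening 864 mm wide and 2071 mm tall is cut through the front wall from the floor up, its −x edge 493 mm from the wall's −x end.


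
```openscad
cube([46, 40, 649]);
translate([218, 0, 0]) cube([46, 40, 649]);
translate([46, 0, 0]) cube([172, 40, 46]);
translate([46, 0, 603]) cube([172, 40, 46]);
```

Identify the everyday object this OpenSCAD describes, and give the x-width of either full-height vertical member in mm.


A picture frame. The border width is 46 mm.

Four thin pieces enclosing a rectangular opening — a picture frame. The two full-height stiles are 649 mm tall; the top rail sits at z = 603 and is 46 mm tall, so the border above the opening is 649 − 603 = 46 mm, matching the stile x-width.


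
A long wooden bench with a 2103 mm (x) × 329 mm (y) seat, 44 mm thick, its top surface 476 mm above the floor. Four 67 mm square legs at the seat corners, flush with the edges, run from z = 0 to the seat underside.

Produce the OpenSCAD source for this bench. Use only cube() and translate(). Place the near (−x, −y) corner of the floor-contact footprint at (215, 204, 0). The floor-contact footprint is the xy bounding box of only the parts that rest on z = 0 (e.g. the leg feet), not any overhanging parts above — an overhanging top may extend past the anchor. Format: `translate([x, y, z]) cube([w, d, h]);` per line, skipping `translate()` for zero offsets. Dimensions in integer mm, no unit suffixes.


translate([215, 204, 432]) cube([2103, 329, 44]);
translate([215, 204, 0]) cube([67, 67, 432]);
translate([215, 466, 0]) cube([67, 67, 432]);
translate([2251, 204, 0]) cube([67, 67, 432]);
translate([2251, 466, 0]) cube([67, 67, 432]);
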